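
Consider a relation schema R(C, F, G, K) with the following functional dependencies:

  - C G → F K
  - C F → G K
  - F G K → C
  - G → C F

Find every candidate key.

{G}⁺: G→CF adds C, F; CG→FK adds K → {C, F, G, K}.
{C, F}⁺: CF→GK adds G, K → {C, F, G, K}. Minimal: {F}⁺ = {F}; {C}⁺ = {C} — none reach the full schema.
Any other superkey contains one of these as a subset, so there are no further candidate keys.

{G}, {C, F}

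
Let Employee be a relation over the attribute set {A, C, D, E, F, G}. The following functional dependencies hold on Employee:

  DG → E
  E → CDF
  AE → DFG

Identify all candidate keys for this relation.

Attribute A never appears on the right-hand side of any dependency, so A must belong to every candidate key.
{A}⁺ = {A}, which is not all of the schema, so we must add further attributes.
{A, E}⁺: E→CDF adds C, D, F; AE→DFG adds G → {A, C, D, E, F, G}. Minimal: {E}⁺ = {C, D, E, F}; {A}⁺ = {A} — none reach the full schema.
{A, D, G}⁺: DG→E adds E; E→CDF adds C, F → {A, C, D, E, F, G}. Minimal: {D, G}⁺ = {C, D, E, F, G}; {A, G}⁺ = {A, G}; {A, D}⁺ = {A, D} — none reach the full schema.

{A, E}, {A, D, G}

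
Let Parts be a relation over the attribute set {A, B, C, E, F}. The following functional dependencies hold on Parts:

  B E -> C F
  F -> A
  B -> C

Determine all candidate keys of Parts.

BE

Attributes B, E never appear on any right-hand side, so every candidate key must contain {B, E}.
{B, E}⁺ = {A, B, C, E, F}, which is all of the schema, so {B, E} is the only candidate key.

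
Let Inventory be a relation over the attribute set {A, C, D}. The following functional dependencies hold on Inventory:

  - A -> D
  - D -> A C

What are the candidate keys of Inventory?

{A}; {D}

{A}⁺: A→D adds D; D→AC adds C → {A, C, D}.
{D}⁺: D→AC adds A, C → {A, C, D}.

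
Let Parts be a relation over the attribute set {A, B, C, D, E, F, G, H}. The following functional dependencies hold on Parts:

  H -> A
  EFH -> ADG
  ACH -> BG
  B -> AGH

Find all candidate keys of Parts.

Attributes C, E, F never appear on any right-hand side, so every candidate key must contain {C, E, F}.
{C, E, F}⁺ = {C, E, F}, which is not all of the schema, so we must add further attributes.
{B, C, E, F}⁺: B→AGH adds A, G, H; EFH→ADG adds D → {A, B, C, D, E, F, G, H}.
{C, E, F, H}⁺: H→A adds A; EFH→ADG adds D, G; ACH→BG adds B → {A, B, C, D, E, F, G, H}.
Any other superkey contains one of these as a subset, so there are no further candidate keys.

{B, C, E, F}, {C, E, F, H}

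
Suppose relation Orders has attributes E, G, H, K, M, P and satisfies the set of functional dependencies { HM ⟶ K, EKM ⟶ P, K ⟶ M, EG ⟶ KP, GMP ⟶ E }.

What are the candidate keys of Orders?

Attributes G, H never appear on any right-hand side, so every candidate key must contain {G, H}.
{G, H}⁺ = {G, H}, which is not all of the schema, so we must add further attributes.
{E, G, H}⁺: EG→KP adds K, P; K→M adds M → {E, G, H, K, M, P}. Minimal: {G, H}⁺ = {G, H}; {E, H}⁺ = {E, H}; {E, G}⁺ = {E, G, K, M, P} — none reach the full schema.
{G, H, K, P}⁺: K→M adds M; GMP→E adds E → {E, G, H, K, M, P}. Minimal: {H, K, P}⁺ = {H, K, M, P}; {G, K, P}⁺ = {E, G, K, M, P}; {G, H, P}⁺ = {G, H, P}; … — none reach the full schema.
{G, H, M, P}⁺: HM→K adds K; GMP→E adds E → {E, G, H, K, M, P}. Minimal: {H, M, P}⁺ = {H, K, M, P}; {G, M, P}⁺ = {E, G, K, M, P}; {G, H, P}⁺ = {G, H, P}; … — none reach the full schema.

{E, G, H}, {G, H, K, P}, {G, H, M, P}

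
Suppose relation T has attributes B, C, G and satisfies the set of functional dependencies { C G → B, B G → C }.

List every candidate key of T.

{B, G}, {C, G}

Attribute G never appears on the right-hand side of any dependency, so G must belong to every candidate key.
{G}⁺ = {G}, which is not all of the schema, so we must add further attributes.
{B, G}⁺: BG→C adds C → {B, C, G}. Minimal: {G}⁺ = {G}; {B}⁺ = {B} — none reach the full schema.
{C, G}⁺: CG→B adds B → {B, C, G}. Minimal: {G}⁺ = {G}; {C}⁺ = {C} — none reach the full schema.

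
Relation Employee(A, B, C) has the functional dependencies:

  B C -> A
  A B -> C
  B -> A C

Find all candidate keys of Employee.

Attribute B never appears on the right-hand side of any dependency, so B must belong to every candidate key.
{B}⁺ = {A, B, C}, which is all of the schema, so {B} is the only candidate key.

B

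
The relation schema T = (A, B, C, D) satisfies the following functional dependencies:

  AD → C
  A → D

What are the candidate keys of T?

{A, B}

Attributes A, B never appear on any right-hand side, so every candidate key must contain {A, B}.
{A, B}⁺ = {A, B, C, D}, which is all of the schema, so {A, B} is the only candidate key.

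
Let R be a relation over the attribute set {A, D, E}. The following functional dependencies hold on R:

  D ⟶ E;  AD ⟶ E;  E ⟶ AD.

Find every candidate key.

{D}⁺: D→E adds E; E→AD adds A → {A, D, E}.
{E}⁺: E→AD adds A, D → {A, D, E}.

D, E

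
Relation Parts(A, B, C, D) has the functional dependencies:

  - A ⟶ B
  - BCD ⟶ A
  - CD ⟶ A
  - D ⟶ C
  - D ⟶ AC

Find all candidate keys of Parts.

Attribute D never appears on the right-hand side of any dependency, so D must belong to every candidate key.
{D}⁺ = {A, B, C, D}, which is all of the schema, so {D} is the only candidate key.

(D)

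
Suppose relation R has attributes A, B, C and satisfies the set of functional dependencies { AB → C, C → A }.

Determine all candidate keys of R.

Attribute B never appears on the right-hand side of any dependency, so B must belong to every candidate key.
{B}⁺ = {B}, which is not all of the schema, so we must add further attributes.
{A, B}⁺: AB→C adds C → {A, B, C}. Minimal: {B}⁺ = {B}; {A}⁺ = {A} — none reach the full schema.
{B, C}⁺: C→A adds A → {A, B, C}. Minimal: {C}⁺ = {A, C}; {B}⁺ = {B} — none reach the full schema.

{A, B}, {B, C}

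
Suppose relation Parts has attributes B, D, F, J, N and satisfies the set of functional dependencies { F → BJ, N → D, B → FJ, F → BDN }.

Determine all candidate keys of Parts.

{B}⁺: B→FJ adds F, J; F→BDN adds D, N → {B, D, F, J, N}.
{F}⁺: F→BJ adds B, J; F→BDN adds D, N → {B, D, F, J, N}.
Any other superkey contains one of these as a subset, so there are no further candidate keys.

{B}, {F}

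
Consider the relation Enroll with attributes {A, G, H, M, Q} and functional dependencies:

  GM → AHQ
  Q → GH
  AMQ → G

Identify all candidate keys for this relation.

{G, M}; {M, Q}

Attribute M never appears on the right-hand side of any dependency, so M must belong to every candidate key.
{M}⁺ = {M}, which is not all of the schema, so we must add further attributes.
{G, M}⁺: GM→AHQ adds A, H, Q → {A, G, H, M, Q}. Minimal: {M}⁺ = {M}; {G}⁺ = {G} — none reach the full schema.
{M, Q}⁺: Q→GH adds G, H; GM→AHQ adds A → {A, G, H, M, Q}. Minimal: {Q}⁺ = {G, H, Q}; {M}⁺ = {M} — none reach the full schema.
Any other superkey contains one of these as a subset, so there are no further candidate keys.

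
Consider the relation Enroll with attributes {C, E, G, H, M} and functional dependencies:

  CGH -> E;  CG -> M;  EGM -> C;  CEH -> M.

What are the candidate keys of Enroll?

{C, G, H}, {E, G, H, M}

Attributes G, H never appear on any right-hand side, so every candidate key must contain {G, H}.
{G, H}⁺ = {G, H}, which is not all of the schema, so we must add further attributes.
{C, G, H}⁺: CGH→E adds E; CG→M adds M → {C, E, G, H, M}.
{E, G, H, M}⁺: EGM→C adds C → {C, E, G, H, M}.
Any other superkey contains one of these as a subset, so there are no further candidate keys.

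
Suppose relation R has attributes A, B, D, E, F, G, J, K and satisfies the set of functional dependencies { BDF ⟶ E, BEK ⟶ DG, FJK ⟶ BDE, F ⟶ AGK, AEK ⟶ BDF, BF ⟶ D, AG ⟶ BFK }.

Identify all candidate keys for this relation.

Attribute J never appears on the right-hand side of any dependency, so J must belong to every candidate key.
{J}⁺ = {J}, which is not all of the schema, so we must add further attributes.
{F, J}⁺: F→AGK adds A, G, K; AG→BFK adds B; FJK→BDE adds D, E → {A, B, D, E, F, G, J, K}. Minimal: {J}⁺ = {J}; {F}⁺ = {A, B, D, E, F, G, K} — none reach the full schema.
{A, G, J}⁺: AG→BFK adds B, F, K; FJK→BDE adds D, E → {A, B, D, E, F, G, J, K}. Minimal: {G, J}⁺ = {G, J}; {A, J}⁺ = {A, J}; {A, G}⁺ = {A, B, D, E, F, G, K} — none reach the full schema.
{A, E, J, K}⁺: AEK→BDF adds B, D, F; BEK→DG adds G → {A, B, D, E, F, G, J, K}. Minimal: {E, J, K}⁺ = {E, J, K}; {A, J, K}⁺ = {A, J, K}; {A, E, K}⁺ = {A, B, D, E, F, G, K}; … — none reach the full schema.

{F, J}, {A, G, J}, {A, E, J, K}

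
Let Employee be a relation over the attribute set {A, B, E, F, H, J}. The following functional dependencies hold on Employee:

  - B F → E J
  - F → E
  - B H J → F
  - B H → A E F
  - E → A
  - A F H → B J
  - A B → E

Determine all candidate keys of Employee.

BH; FH

{B, H}⁺: BH→AEF adds A, E, F; AFH→BJ adds J → {A, B, E, F, H, J}. Minimal: {H}⁺ = {H}; {B}⁺ = {B} — none reach the full schema.
{F, H}⁺: F→E adds E; E→A adds A; AFH→BJ adds B, J → {A, B, E, F, H, J}. Minimal: {H}⁺ = {H}; {F}⁺ = {A, E, F} — none reach the full schema.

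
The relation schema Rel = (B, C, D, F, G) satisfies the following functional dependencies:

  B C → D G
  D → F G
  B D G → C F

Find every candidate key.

{B, C}, {B, D}

Attribute B never appears on the right-hand side of any dependency, so B must belong to every candidate key.
{B}⁺ = {B}, which is not all of the schema, so we must add further attributes.
{B, C}⁺: BC→DG adds D, G; D→FG adds F → {B, C, D, F, G}. Minimal: {C}⁺ = {C}; {B}⁺ = {B} — none reach the full schema.
{B, D}⁺: D→FG adds F, G; BDG→CF adds C → {B, C, D, F, G}. Minimal: {D}⁺ = {D, F, G}; {B}⁺ = {B} — none reach the full schema.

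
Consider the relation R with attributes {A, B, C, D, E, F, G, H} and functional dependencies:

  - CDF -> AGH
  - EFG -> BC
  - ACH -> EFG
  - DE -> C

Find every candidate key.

(C, D, F), (D, E, F), (A, C, D, H), (A, D, E, H)

Attribute D never appears on the right-hand side of any dependency, so D must belong to every candidate key.
{D}⁺ = {D}, which is not all of the schema, so we must add further attributes.
{C, D, F}⁺: CDF→AGH adds A, G, H; ACH→EFG adds E; EFG→BC adds B → {A, B, C, D, E, F, G, H}.
{D, E, F}⁺: DE→C adds C; CDF→AGH adds A, G, H; EFG→BC adds B → {A, B, C, D, E, F, G, H}.
{A, C, D, H}⁺: ACH→EFG adds E, F, G; EFG→BC adds B → {A, B, C, D, E, F, G, H}.
{A, D, E, H}⁺: DE→C adds C; ACH→EFG adds F, G; EFG→BC adds B → {A, B, C, D, E, F, G, H}.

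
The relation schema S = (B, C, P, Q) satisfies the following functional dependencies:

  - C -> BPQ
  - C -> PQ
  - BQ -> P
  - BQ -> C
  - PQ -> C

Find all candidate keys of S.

{C}⁺: C→BPQ adds B, P, Q → {B, C, P, Q}.
{B, Q}⁺: BQ→P adds P; BQ→C adds C → {B, C, P, Q}.
{P, Q}⁺: PQ→C adds C; C→BPQ adds B → {B, C, P, Q}.
Any other superkey contains one of these as a subset, so there are no further candidate keys.

(C); (B, Q); (P, Q)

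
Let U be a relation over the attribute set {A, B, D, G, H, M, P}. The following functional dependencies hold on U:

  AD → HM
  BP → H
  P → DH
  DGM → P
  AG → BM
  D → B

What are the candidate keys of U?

{A, D, G}, {A, G, P}

{A, D, G}⁺: AD→HM adds H, M; DGM→P adds P; AG→BM adds B → {A, B, D, G, H, M, P}. Minimal: {D, G}⁺ = {B, D, G}; {A, G}⁺ = {A, B, G, M}; {A, D}⁺ = {A, B, D, H, M} — none reach the full schema.
{A, G, P}⁺: P→DH adds D, H; AG→BM adds B, M → {A, B, D, G, H, M, P}. Minimal: {G, P}⁺ = {B, D, G, H, P}; {A, P}⁺ = {A, B, D, H, M, P}; {A, G}⁺ = {A, B, G, M} — none reach the full schema.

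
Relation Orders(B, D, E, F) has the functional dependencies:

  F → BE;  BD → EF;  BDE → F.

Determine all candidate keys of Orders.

BD, DF

Attribute D never appears on the right-hand side of any dependency, so D must belong to every candidate key.
{D}⁺ = {D}, which is not all of the schema, so we must add further attributes.
{B, D}⁺: BD→EF adds E, F → {B, D, E, F}. Minimal: {D}⁺ = {D}; {B}⁺ = {B} — none reach the full schema.
{D, F}⁺: F→BE adds B, E → {B, D, E, F}. Minimal: {F}⁺ = {B, E, F}; {D}⁺ = {D} — none reach the full schema.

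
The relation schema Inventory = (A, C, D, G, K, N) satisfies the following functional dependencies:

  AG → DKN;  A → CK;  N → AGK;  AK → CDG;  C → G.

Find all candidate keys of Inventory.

(A), (N)

{A}⁺: A→CK adds C, K; AK→CDG adds D, G; AG→DKN adds N → {A, C, D, G, K, N}.
{N}⁺: N→AGK adds A, G, K; AK→CDG adds C, D → {A, C, D, G, K, N}.
Any other superkey contains one of these as a subset, so there are no further candidate keys.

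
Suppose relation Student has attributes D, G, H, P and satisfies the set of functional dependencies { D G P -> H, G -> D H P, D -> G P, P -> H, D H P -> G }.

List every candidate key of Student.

D; G

{D}⁺: D→GP adds G, P; P→H adds H → {D, G, H, P}.
{G}⁺: G→DHP adds D, H, P → {D, G, H, P}.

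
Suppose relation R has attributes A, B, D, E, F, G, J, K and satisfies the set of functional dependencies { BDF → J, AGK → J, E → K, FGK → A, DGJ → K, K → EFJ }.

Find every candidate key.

{B, D, E, G}, {B, D, F, G}, {B, D, G, J}, {B, D, G, K}

Attributes B, D, G never appear on any right-hand side, so every candidate key must contain {B, D, G}.
{B, D, G}⁺ = {B, D, G}, which is not all of the schema, so we must add further attributes.
{B, D, E, G}⁺: E→K adds K; K→EFJ adds F, J; FGK→A adds A → {A, B, D, E, F, G, J, K}. Minimal: {D, E, G}⁺ = {A, D, E, F, G, J, K}; {B, E, G}⁺ = {A, B, E, F, G, J, K}; {B, D, G}⁺ = {B, D, G}; … — none reach the full schema.
{B, D, F, G}⁺: BDF→J adds J; DGJ→K adds K; K→EFJ adds E; FGK→A adds A → {A, B, D, E, F, G, J, K}. Minimal: {D, F, G}⁺ = {D, F, G}; {B, F, G}⁺ = {B, F, G}; {B, D, G}⁺ = {B, D, G}; … — none reach the full schema.
{B, D, G, J}⁺: DGJ→K adds K; K→EFJ adds E, F; FGK→A adds A → {A, B, D, E, F, G, J, K}. Minimal: {D, G, J}⁺ = {A, D, E, F, G, J, K}; {B, G, J}⁺ = {B, G, J}; {B, D, J}⁺ = {B, D, J}; … — none reach the full schema.
{B, D, G, K}⁺: K→EFJ adds E, F, J; FGK→A adds A → {A, B, D, E, F, G, J, K}. Minimal: {D, G, K}⁺ = {A, D, E, F, G, J, K}; {B, G, K}⁺ = {A, B, E, F, G, J, K}; {B, D, K}⁺ = {B, D, E, F, J, K}; … — none reach the full schema.
Any other superkey contains one of these as a subset, so there are no further candidate keys.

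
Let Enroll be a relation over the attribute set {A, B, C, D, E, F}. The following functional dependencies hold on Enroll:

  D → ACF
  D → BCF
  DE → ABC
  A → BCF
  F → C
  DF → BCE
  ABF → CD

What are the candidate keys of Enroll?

{A}, {D}

{A}⁺: A→BCF adds B, C, F; ABF→CD adds D; DF→BCE adds E → {A, B, C, D, E, F}.
{D}⁺: D→ACF adds A, C, F; D→BCF adds B; DF→BCE adds E → {A, B, C, D, E, F}.
Any other superkey contains one of these as a subset, so there are no further candidate keys.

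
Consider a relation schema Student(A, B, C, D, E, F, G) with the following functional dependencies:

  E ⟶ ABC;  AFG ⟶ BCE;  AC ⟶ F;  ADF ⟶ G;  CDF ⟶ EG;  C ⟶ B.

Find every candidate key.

{D, E}; {A, C, D}; {A, D, F}; {C, D, F}

Attribute D never appears on the right-hand side of any dependency, so D must belong to every candidate key.
{D}⁺ = {D}, which is not all of the schema, so we must add further attributes.
{D, E}⁺: E→ABC adds A, B, C; AC→F adds F; ADF→G adds G → {A, B, C, D, E, F, G}. Minimal: {E}⁺ = {A, B, C, E, F}; {D}⁺ = {D} — none reach the full schema.
{A, C, D}⁺: AC→F adds F; ADF→G adds G; CDF→EG adds E; C→B adds B → {A, B, C, D, E, F, G}. Minimal: {C, D}⁺ = {B, C, D}; {A, D}⁺ = {A, D}; {A, C}⁺ = {A, B, C, F} — none reach the full schema.
{A, D, F}⁺: ADF→G adds G; AFG→BCE adds B, C, E → {A, B, C, D, E, F, G}. Minimal: {D, F}⁺ = {D, F}; {A, F}⁺ = {A, F}; {A, D}⁺ = {A, D} — none reach the full schema.
{C, D, F}⁺: CDF→EG adds E, G; C→B adds B; E→ABC adds A → {A, B, C, D, E, F, G}. Minimal: {D, F}⁺ = {D, F}; {C, F}⁺ = {B, C, F}; {C, D}⁺ = {B, C, D} — none reach the full schema.
Any other superkey contains one of these as a subset, so there are no further candidate keys.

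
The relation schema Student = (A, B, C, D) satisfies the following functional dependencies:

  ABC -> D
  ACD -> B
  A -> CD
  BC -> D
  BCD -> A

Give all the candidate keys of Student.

{A}, {B, C}

{A}⁺: A→CD adds C, D; ACD→B adds B → {A, B, C, D}.
{B, C}⁺: BC→D adds D; BCD→A adds A → {A, B, C, D}. Minimal: {C}⁺ = {C}; {B}⁺ = {B} — none reach the full schema.
Any other superkey contains one of these as a subset, so there are no further candidate keys.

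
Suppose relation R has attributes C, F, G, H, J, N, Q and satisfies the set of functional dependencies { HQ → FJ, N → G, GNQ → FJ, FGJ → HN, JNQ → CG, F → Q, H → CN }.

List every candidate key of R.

{F, H}⁺: F→Q adds Q; H→CN adds C, N; HQ→FJ adds J; N→G adds G → {C, F, G, H, J, N, Q}. Minimal: {H}⁺ = {C, G, H, N}; {F}⁺ = {F, Q} — none reach the full schema.
{F, N}⁺: N→G adds G; F→Q adds Q; GNQ→FJ adds J; FGJ→HN adds H; JNQ→CG adds C → {C, F, G, H, J, N, Q}. Minimal: {N}⁺ = {G, N}; {F}⁺ = {F, Q} — none reach the full schema.
{H, Q}⁺: HQ→FJ adds F, J; H→CN adds C, N; N→G adds G → {C, F, G, H, J, N, Q}. Minimal: {Q}⁺ = {Q}; {H}⁺ = {C, G, H, N} — none reach the full schema.
{N, Q}⁺: N→G adds G; GNQ→FJ adds F, J; FGJ→HN adds H; JNQ→CG adds C → {C, F, G, H, J, N, Q}. Minimal: {Q}⁺ = {Q}; {N}⁺ = {G, N} — none reach the full schema.
{F, G, J}⁺: FGJ→HN adds H, N; F→Q adds Q; H→CN adds C → {C, F, G, H, J, N, Q}. Minimal: {G, J}⁺ = {G, J}; {F, J}⁺ = {F, J, Q}; {F, G}⁺ = {F, G, Q} — none reach the full schema.

{F, H}, {F, N}, {H, Q}, {N, Q}, {F, G, J}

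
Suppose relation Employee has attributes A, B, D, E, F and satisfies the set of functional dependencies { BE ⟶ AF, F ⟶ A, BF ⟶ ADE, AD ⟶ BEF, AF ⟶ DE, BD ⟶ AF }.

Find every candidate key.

{F}⁺: F→A adds A; AF→DE adds D, E; AD→BEF adds B → {A, B, D, E, F}.
{A, D}⁺: AD→BEF adds B, E, F → {A, B, D, E, F}. Minimal: {D}⁺ = {D}; {A}⁺ = {A} — none reach the full schema.
{B, D}⁺: BD→AF adds A, F; BF→ADE adds E → {A, B, D, E, F}. Minimal: {D}⁺ = {D}; {B}⁺ = {B} — none reach the full schema.
{B, E}⁺: BE→AF adds A, F; BF→ADE adds D → {A, B, D, E, F}. Minimal: {E}⁺ = {E}; {B}⁺ = {B} — none reach the full schema.

(F), (A, D), (B, D), (B, E)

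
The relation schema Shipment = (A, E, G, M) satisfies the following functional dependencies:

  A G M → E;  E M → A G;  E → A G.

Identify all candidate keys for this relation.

{E, M}, {A, G, M}

Attribute M never appears on the right-hand side of any dependency, so M must belong to every candidate key.
{M}⁺ = {M}, which is not all of the schema, so we must add further attributes.
{E, M}⁺: EM→AG adds A, G → {A, E, G, M}.
{A, G, M}⁺: AGM→E adds E → {A, E, G, M}.
Any other superkey contains one of these as a subset, so there are no further candidate keys.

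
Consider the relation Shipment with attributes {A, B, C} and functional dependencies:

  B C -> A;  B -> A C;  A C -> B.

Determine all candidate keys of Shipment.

{B}⁺: B→AC adds A, C → {A, B, C}.
{A, C}⁺: AC→B adds B → {A, B, C}. Minimal: {C}⁺ = {C}; {A}⁺ = {A} — none reach the full schema.
Any other superkey contains one of these as a subset, so there are no further candidate keys.

{B}, {A, C}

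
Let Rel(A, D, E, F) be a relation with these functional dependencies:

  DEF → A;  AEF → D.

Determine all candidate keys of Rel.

Attributes E, F never appear on any right-hand side, so every candidate key must contain {E, F}.
{E, F}⁺ = {E, F}, which is not all of the schema, so we must add further attributes.
{A, E, F}⁺: AEF→D adds D → {A, D, E, F}. Minimal: {E, F}⁺ = {E, F}; {A, F}⁺ = {A, F}; {A, E}⁺ = {A, E} — none reach the full schema.
{D, E, F}⁺: DEF→A adds A → {A, D, E, F}. Minimal: {E, F}⁺ = {E, F}; {D, F}⁺ = {D, F}; {D, E}⁺ = {D, E} — none reach the full schema.

{A, E, F}, {D, E, F}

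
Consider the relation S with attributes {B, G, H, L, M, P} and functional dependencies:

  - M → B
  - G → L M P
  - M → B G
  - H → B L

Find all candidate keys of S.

Attribute H never appears on the right-hand side of any dependency, so H must belong to every candidate key.
{H}⁺ = {B, H, L}, which is not all of the schema, so we must add further attributes.
{G, H}⁺: G→LMP adds L, M, P; M→BG adds B → {B, G, H, L, M, P}.
{H, M}⁺: M→B adds B; M→BG adds G; H→BL adds L; G→LMP adds P → {B, G, H, L, M, P}.
Any other superkey contains one of these as a subset, so there are no further candidate keys.

GH; HM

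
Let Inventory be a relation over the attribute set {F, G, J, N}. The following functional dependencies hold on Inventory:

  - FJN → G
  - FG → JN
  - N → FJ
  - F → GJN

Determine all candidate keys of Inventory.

{F}⁺: F→GJN adds G, J, N → {F, G, J, N}.
{N}⁺: N→FJ adds F, J; F→GJN adds G → {F, G, J, N}.
Any other superkey contains one of these as a subset, so there are no further candidate keys.

{F}, {N}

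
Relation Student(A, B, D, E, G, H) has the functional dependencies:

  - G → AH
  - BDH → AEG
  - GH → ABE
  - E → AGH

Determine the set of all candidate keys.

Attribute D never appears on the right-hand side of any dependency, so D must belong to every candidate key.
{D}⁺ = {D}, which is not all of the schema, so we must add further attributes.
{D, E}⁺: E→AGH adds A, G, H; GH→ABE adds B → {A, B, D, E, G, H}.
{D, G}⁺: G→AH adds A, H; GH→ABE adds B, E → {A, B, D, E, G, H}.
{B, D, H}⁺: BDH→AEG adds A, E, G → {A, B, D, E, G, H}.

DE, DG, BDH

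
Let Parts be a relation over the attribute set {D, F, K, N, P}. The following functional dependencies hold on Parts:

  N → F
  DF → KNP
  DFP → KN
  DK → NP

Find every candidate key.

Attribute D never appears on the right-hand side of any dependency, so D must belong to every candidate key.
{D}⁺ = {D}, which is not all of the schema, so we must add further attributes.
{D, F}⁺: DF→KNP adds K, N, P → {D, F, K, N, P}. Minimal: {F}⁺ = {F}; {D}⁺ = {D} — none reach the full schema.
{D, K}⁺: DK→NP adds N, P; N→F adds F → {D, F, K, N, P}. Minimal: {K}⁺ = {K}; {D}⁺ = {D} — none reach the full schema.
{D, N}⁺: N→F adds F; DF→KNP adds K, P → {D, F, K, N, P}. Minimal: {N}⁺ = {F, N}; {D}⁺ = {D} — none reach the full schema.

{D, F}, {D, K}, {D, N}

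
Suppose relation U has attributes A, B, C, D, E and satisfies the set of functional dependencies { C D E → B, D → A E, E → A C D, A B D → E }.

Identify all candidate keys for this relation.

D, E

{D}⁺: D→AE adds A, E; E→ACD adds C; CDE→B adds B → {A, B, C, D, E}.
{E}⁺: E→ACD adds A, C, D; CDE→B adds B → {A, B, C, D, E}.
Any other superkey contains one of these as a subset, so there are no further candidate keys.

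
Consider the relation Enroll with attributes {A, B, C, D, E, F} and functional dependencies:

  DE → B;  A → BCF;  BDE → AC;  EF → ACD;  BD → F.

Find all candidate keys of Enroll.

AE, DE, EF

{A, E}⁺: A→BCF adds B, C, F; EF→ACD adds D → {A, B, C, D, E, F}.
{D, E}⁺: DE→B adds B; BDE→AC adds A, C; BD→F adds F → {A, B, C, D, E, F}.
{E, F}⁺: EF→ACD adds A, C, D; DE→B adds B → {A, B, C, D, E, F}.
Any other superkey contains one of these as a subset, so there are no further candidate keys.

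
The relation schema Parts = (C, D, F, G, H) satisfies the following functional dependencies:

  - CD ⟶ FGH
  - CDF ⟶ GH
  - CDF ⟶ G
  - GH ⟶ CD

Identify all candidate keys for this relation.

{C, D}⁺: CD→FGH adds F, G, H → {C, D, F, G, H}.
{G, H}⁺: GH→CD adds C, D; CD→FGH adds F → {C, D, F, G, H}.
Any other superkey contains one of these as a subset, so there are no further candidate keys.

(C, D); (G, H)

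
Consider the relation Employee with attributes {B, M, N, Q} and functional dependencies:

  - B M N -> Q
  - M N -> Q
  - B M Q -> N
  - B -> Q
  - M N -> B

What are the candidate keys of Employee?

Attribute M never appears on the right-hand side of any dependency, so M must belong to every candidate key.
{M}⁺ = {M}, which is not all of the schema, so we must add further attributes.
{B, M}⁺: B→Q adds Q; BMQ→N adds N → {B, M, N, Q}.
{M, N}⁺: MN→Q adds Q; MN→B adds B → {B, M, N, Q}.
Any other superkey contains one of these as a subset, so there are no further candidate keys.

{B, M}, {M, N}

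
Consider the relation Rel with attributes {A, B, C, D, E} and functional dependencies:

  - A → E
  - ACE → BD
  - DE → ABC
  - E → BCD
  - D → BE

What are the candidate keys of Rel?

(A); (D); (E)

{A}⁺: A→E adds E; E→BCD adds B, C, D → {A, B, C, D, E}.
{D}⁺: D→BE adds B, E; DE→ABC adds A, C → {A, B, C, D, E}.
{E}⁺: E→BCD adds B, C, D; DE→ABC adds A → {A, B, C, D, E}.
Any other superkey contains one of these as a subset, so there are no further candidate keys.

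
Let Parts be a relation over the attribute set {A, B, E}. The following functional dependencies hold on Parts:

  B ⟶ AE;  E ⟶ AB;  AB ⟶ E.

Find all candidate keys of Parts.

(B); (E)

{B}⁺: B→AE adds A, E → {A, B, E}.
{E}⁺: E→AB adds A, B → {A, B, E}.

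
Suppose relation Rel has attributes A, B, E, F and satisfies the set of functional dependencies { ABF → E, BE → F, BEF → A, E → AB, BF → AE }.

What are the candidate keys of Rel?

{E}, {B, F}

{E}⁺: E→AB adds A, B; BE→F adds F → {A, B, E, F}.
{B, F}⁺: BF→AE adds A, E → {A, B, E, F}. Minimal: {F}⁺ = {F}; {B}⁺ = {B} — none reach the full schema.
Any other superkey contains one of these as a subset, so there are no further candidate keys.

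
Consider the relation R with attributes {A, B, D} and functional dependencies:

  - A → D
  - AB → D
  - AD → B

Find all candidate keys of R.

Attribute A never appears on the right-hand side of any dependency, so A must belong to every candidate key.
{A}⁺ = {A, B, D}, which is all of the schema, so {A} is the only candidate key.

{A}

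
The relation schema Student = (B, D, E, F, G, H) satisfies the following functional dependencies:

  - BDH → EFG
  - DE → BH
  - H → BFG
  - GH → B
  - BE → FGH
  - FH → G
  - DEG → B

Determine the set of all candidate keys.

Attribute D never appears on the right-hand side of any dependency, so D must belong to every candidate key.
{D}⁺ = {D}, which is not all of the schema, so we must add further attributes.
{D, E}⁺: DE→BH adds B, H; H→BFG adds F, G → {B, D, E, F, G, H}.
{D, H}⁺: H→BFG adds B, F, G; BDH→EFG adds E → {B, D, E, F, G, H}.

(D, E), (D, H)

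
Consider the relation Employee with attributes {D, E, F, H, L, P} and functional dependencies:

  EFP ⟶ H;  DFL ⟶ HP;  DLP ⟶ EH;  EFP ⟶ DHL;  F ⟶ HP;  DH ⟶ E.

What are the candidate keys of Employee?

Attribute F never appears on the right-hand side of any dependency, so F must belong to every candidate key.
{F}⁺ = {F, H, P}, which is not all of the schema, so we must add further attributes.
{D, F}⁺: F→HP adds H, P; DH→E adds E; EFP→DHL adds L → {D, E, F, H, L, P}.
{E, F}⁺: F→HP adds H, P; EFP→DHL adds D, L → {D, E, F, H, L, P}.

{D, F}; {E, F}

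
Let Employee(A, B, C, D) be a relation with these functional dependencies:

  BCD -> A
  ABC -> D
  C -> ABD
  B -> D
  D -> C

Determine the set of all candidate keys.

{B}; {C}; {D}

{B}⁺: B→D adds D; D→C adds C; BCD→A adds A → {A, B, C, D}.
{C}⁺: C→ABD adds A, B, D → {A, B, C, D}.
{D}⁺: D→C adds C; C→ABD adds A, B → {A, B, C, D}.
Any other superkey contains one of these as a subset, so there are no further candidate keys.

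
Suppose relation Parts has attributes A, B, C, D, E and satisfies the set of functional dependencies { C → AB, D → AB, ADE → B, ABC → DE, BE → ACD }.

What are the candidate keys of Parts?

{C}, {B, E}, {D, E}

{C}⁺: C→AB adds A, B; ABC→DE adds D, E → {A, B, C, D, E}.
{B, E}⁺: BE→ACD adds A, C, D → {A, B, C, D, E}.
{D, E}⁺: D→AB adds A, B; BE→ACD adds C → {A, B, C, D, E}.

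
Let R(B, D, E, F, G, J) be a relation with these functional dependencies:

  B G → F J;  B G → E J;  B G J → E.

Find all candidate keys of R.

{B, D, G}

Attributes B, D, G never appear on any right-hand side, so every candidate key must contain {B, D, G}.
{B, D, G}⁺ = {B, D, E, F, G, J}, which is all of the schema, so {B, D, G} is the only candidate key.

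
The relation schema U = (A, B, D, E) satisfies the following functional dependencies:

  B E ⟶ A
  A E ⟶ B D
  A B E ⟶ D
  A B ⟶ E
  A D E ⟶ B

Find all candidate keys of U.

{A, B}, {A, E}, {B, E}

{A, B}⁺: AB→E adds E; AE→BD adds D → {A, B, D, E}.
{A, E}⁺: AE→BD adds B, D → {A, B, D, E}.
{B, E}⁺: BE→A adds A; AE→BD adds D → {A, B, D, E}.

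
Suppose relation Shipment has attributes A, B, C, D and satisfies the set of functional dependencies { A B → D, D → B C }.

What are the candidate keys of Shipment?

Attribute A never appears on the right-hand side of any dependency, so A must belong to every candidate key.
{A}⁺ = {A}, which is not all of the schema, so we must add further attributes.
{A, B}⁺: AB→D adds D; D→BC adds C → {A, B, C, D}. Minimal: {B}⁺ = {B}; {A}⁺ = {A} — none reach the full schema.
{A, D}⁺: D→BC adds B, C → {A, B, C, D}. Minimal: {D}⁺ = {B, C, D}; {A}⁺ = {A} — none reach the full schema.
Any other superkey contains one of these as a subset, so there are no further candidate keys.

AB, AD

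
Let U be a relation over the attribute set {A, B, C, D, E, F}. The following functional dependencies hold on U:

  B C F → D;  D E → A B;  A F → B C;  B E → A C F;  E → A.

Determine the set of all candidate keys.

{B, E}, {D, E}, {E, F}

Attribute E never appears on the right-hand side of any dependency, so E must belong to every candidate key.
{E}⁺ = {A, E}, which is not all of the schema, so we must add further attributes.
{B, E}⁺: BE→ACF adds A, C, F; BCF→D adds D → {A, B, C, D, E, F}.
{D, E}⁺: DE→AB adds A, B; BE→ACF adds C, F → {A, B, C, D, E, F}.
{E, F}⁺: E→A adds A; AF→BC adds B, C; BCF→D adds D → {A, B, C, D, E, F}.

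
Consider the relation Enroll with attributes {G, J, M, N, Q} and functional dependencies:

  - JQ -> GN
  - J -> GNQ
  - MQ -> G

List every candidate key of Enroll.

(J, M)

Attributes J, M never appear on any right-hand side, so every candidate key must contain {J, M}.
{J, M}⁺ = {G, J, M, N, Q}, which is all of the schema, so {J, M} is the only candidate key.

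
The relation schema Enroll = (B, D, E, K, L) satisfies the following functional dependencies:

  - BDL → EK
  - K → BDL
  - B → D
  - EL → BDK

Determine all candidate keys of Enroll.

{K}⁺: K→BDL adds B, D, L; BDL→EK adds E → {B, D, E, K, L}.
{B, L}⁺: B→D adds D; BDL→EK adds E, K → {B, D, E, K, L}.
{E, L}⁺: EL→BDK adds B, D, K → {B, D, E, K, L}.

K; BL; EL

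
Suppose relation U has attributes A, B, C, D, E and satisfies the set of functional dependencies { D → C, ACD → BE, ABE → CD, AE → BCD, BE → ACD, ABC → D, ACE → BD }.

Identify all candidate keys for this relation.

{A, D}, {A, E}, {B, E}, {A, B, C}

{A, D}⁺: D→C adds C; ACD→BE adds B, E → {A, B, C, D, E}.
{A, E}⁺: AE→BCD adds B, C, D → {A, B, C, D, E}.
{B, E}⁺: BE→ACD adds A, C, D → {A, B, C, D, E}.
{A, B, C}⁺: ABC→D adds D; ACD→BE adds E → {A, B, C, D, E}.
Any other superkey contains one of these as a subset, so there are no further candidate keys.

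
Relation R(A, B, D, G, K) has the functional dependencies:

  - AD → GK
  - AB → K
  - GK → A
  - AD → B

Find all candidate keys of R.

Attribute D never appears on the right-hand side of any dependency, so D must belong to every candidate key.
{D}⁺ = {D}, which is not all of the schema, so we must add further attributes.
{A, D}⁺: AD→GK adds G, K; AD→B adds B → {A, B, D, G, K}. Minimal: {D}⁺ = {D}; {A}⁺ = {A} — none reach the full schema.
{D, G, K}⁺: GK→A adds A; AD→B adds B → {A, B, D, G, K}. Minimal: {G, K}⁺ = {A, G, K}; {D, K}⁺ = {D, K}; {D, G}⁺ = {D, G} — none reach the full schema.

{A, D}, {D, G, K}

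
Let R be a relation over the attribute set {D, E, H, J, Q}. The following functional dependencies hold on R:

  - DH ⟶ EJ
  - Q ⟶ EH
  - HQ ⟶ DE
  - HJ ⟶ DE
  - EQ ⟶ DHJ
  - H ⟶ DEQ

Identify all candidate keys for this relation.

{H}, {Q}

{H}⁺: H→DEQ adds D, E, Q; DH→EJ adds J → {D, E, H, J, Q}.
{Q}⁺: Q→EH adds E, H; HQ→DE adds D; EQ→DHJ adds J → {D, E, H, J, Q}.
Any other superkey contains one of these as a subset, so there are no further candidate keys.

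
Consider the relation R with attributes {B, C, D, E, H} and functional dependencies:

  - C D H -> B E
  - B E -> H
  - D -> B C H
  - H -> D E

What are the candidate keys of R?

{D}, {H}, {B, E}

{D}⁺: D→BCH adds B, C, H; H→DE adds E → {B, C, D, E, H}.
{H}⁺: H→DE adds D, E; D→BCH adds B, C → {B, C, D, E, H}.
{B, E}⁺: BE→H adds H; H→DE adds D; D→BCH adds C → {B, C, D, E, H}. Minimal: {E}⁺ = {E}; {B}⁺ = {B} — none reach the full schema.
Any other superkey contains one of these as a subset, so there are no further candidate keys.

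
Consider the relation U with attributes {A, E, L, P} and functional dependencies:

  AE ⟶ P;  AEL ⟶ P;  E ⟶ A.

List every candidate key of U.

{E, L}

Attributes E, L never appear on any right-hand side, so every candidate key must contain {E, L}.
{E, L}⁺ = {A, E, L, P}, which is all of the schema, so {E, L} is the only candidate key.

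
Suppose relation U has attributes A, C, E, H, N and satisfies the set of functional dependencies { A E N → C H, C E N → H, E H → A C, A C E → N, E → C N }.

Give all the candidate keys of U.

Attribute E never appears on the right-hand side of any dependency, so E must belong to every candidate key.
{E}⁺ = {A, C, E, H, N}, which is all of the schema, so {E} is the only candidate key.

{E}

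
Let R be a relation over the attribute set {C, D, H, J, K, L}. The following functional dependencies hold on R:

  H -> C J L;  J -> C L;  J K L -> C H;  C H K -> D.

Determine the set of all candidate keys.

HK; JK

Attribute K never appears on the right-hand side of any dependency, so K must belong to every candidate key.
{K}⁺ = {K}, which is not all of the schema, so we must add further attributes.
{H, K}⁺: H→CJL adds C, J, L; CHK→D adds D → {C, D, H, J, K, L}. Minimal: {K}⁺ = {K}; {H}⁺ = {C, H, J, L} — none reach the full schema.
{J, K}⁺: J→CL adds C, L; JKL→CH adds H; CHK→D adds D → {C, D, H, J, K, L}. Minimal: {K}⁺ = {K}; {J}⁺ = {C, J, L} — none reach the full schema.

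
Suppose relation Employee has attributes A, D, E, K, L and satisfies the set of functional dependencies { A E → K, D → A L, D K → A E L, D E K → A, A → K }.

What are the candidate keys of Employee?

(D)

Attribute D never appears on the right-hand side of any dependency, so D must belong to every candidate key.
{D}⁺ = {A, D, E, K, L}, which is all of the schema, so {D} is the only candidate key.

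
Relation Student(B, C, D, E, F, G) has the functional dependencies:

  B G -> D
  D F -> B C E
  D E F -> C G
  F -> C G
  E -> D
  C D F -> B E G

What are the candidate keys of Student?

{B, F}, {D, F}, {E, F}

Attribute F never appears on the right-hand side of any dependency, so F must belong to every candidate key.
{F}⁺ = {C, F, G}, which is not all of the schema, so we must add further attributes.
{B, F}⁺: F→CG adds C, G; BG→D adds D; DF→BCE adds E → {B, C, D, E, F, G}. Minimal: {F}⁺ = {C, F, G}; {B}⁺ = {B} — none reach the full schema.
{D, F}⁺: DF→BCE adds B, C, E; DEF→CG adds G → {B, C, D, E, F, G}. Minimal: {F}⁺ = {C, F, G}; {D}⁺ = {D} — none reach the full schema.
{E, F}⁺: F→CG adds C, G; E→D adds D; CDF→BEG adds B → {B, C, D, E, F, G}. Minimal: {F}⁺ = {C, F, G}; {E}⁺ = {D, E} — none reach the full schema.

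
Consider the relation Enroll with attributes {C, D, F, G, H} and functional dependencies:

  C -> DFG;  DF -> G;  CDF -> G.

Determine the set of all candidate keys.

Attributes C, H never appear on any right-hand side, so every candidate key must contain {C, H}.
{C, H}⁺ = {C, D, F, G, H}, which is all of the schema, so {C, H} is the only candidate key.

(C, H)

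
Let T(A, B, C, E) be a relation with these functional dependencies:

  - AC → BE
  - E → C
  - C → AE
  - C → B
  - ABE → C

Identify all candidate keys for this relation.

{C}⁺: C→AE adds A, E; C→B adds B → {A, B, C, E}.
{E}⁺: E→C adds C; C→AE adds A; C→B adds B → {A, B, C, E}.
Any other superkey contains one of these as a subset, so there are no further candidate keys.

(C); (E)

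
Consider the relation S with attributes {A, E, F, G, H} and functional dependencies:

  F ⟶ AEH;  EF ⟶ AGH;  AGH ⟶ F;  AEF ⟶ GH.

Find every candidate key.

F, AGH

{F}⁺: F→AEH adds A, E, H; EF→AGH adds G → {A, E, F, G, H}.
{A, G, H}⁺: AGH→F adds F; F→AEH adds E → {A, E, F, G, H}. Minimal: {G, H}⁺ = {G, H}; {A, H}⁺ = {A, H}; {A, G}⁺ = {A, G} — none reach the full schema.
Any other superkey contains one of these as a subset, so there are no further candidate keys.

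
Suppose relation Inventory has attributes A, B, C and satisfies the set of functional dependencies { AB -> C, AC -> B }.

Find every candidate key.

{A, B}⁺: AB→C adds C → {A, B, C}. Minimal: {B}⁺ = {B}; {A}⁺ = {A} — none reach the full schema.
{A, C}⁺: AC→B adds B → {A, B, C}. Minimal: {C}⁺ = {C}; {A}⁺ = {A} — none reach the full schema.
Any other superkey contains one of these as a subset, so there are no further candidate keys.

{A, B}; {A, C}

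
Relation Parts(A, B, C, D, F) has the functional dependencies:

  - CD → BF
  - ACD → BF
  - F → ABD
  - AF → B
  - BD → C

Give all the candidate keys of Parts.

{F}, {B, D}, {C, D}

{F}⁺: F→ABD adds A, B, D; BD→C adds C → {A, B, C, D, F}.
{B, D}⁺: BD→C adds C; CD→BF adds F; F→ABD adds A → {A, B, C, D, F}. Minimal: {D}⁺ = {D}; {B}⁺ = {B} — none reach the full schema.
{C, D}⁺: CD→BF adds B, F; F→ABD adds A → {A, B, C, D, F}. Minimal: {D}⁺ = {D}; {C}⁺ = {C} — none reach the full schema.
Any other superkey contains one of these as a subset, so there are no further candidate keys.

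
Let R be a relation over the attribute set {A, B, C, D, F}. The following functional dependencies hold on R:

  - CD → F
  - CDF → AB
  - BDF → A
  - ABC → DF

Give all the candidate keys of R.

{C, D}⁺: CD→F adds F; CDF→AB adds A, B → {A, B, C, D, F}. Minimal: {D}⁺ = {D}; {C}⁺ = {C} — none reach the full schema.
{A, B, C}⁺: ABC→DF adds D, F → {A, B, C, D, F}. Minimal: {B, C}⁺ = {B, C}; {A, C}⁺ = {A, C}; {A, B}⁺ = {A, B} — none reach the full schema.
Any other superkey contains one of these as a subset, so there are no further candidate keys.

{C, D}, {A, B, C}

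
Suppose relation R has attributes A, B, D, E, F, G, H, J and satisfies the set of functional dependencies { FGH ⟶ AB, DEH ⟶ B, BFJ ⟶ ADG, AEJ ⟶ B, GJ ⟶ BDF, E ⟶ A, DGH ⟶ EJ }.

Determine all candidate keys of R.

{D, G, H}⁺: DGH→EJ adds E, J; DEH→B adds B; GJ→BDF adds F; E→A adds A → {A, B, D, E, F, G, H, J}. Minimal: {G, H}⁺ = {G, H}; {D, H}⁺ = {D, H}; {D, G}⁺ = {D, G} — none reach the full schema.
{G, H, J}⁺: GJ→BDF adds B, D, F; DGH→EJ adds E; FGH→AB adds A → {A, B, D, E, F, G, H, J}. Minimal: {H, J}⁺ = {H, J}; {G, J}⁺ = {A, B, D, F, G, J}; {G, H}⁺ = {G, H} — none reach the full schema.
{B, F, H, J}⁺: BFJ→ADG adds A, D, G; DGH→EJ adds E → {A, B, D, E, F, G, H, J}. Minimal: {F, H, J}⁺ = {F, H, J}; {B, H, J}⁺ = {B, H, J}; {B, F, J}⁺ = {A, B, D, F, G, J}; … — none reach the full schema.
{E, F, H, J}⁺: E→A adds A; AEJ→B adds B; BFJ→ADG adds D, G → {A, B, D, E, F, G, H, J}. Minimal: {F, H, J}⁺ = {F, H, J}; {E, H, J}⁺ = {A, B, E, H, J}; {E, F, J}⁺ = {A, B, D, E, F, G, J}; … — none reach the full schema.

DGH; GHJ; BFHJ; EFHJ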